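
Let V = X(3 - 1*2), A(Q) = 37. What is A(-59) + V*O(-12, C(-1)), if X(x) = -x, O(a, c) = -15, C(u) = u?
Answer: 52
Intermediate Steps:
V = -1 (V = -(3 - 1*2) = -(3 - 2) = -1*1 = -1)
A(-59) + V*O(-12, C(-1)) = 37 - 1*(-15) = 37 + 15 = 52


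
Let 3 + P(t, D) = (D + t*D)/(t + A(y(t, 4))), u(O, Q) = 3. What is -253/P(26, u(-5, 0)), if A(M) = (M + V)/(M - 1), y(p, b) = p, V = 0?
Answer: 171028/3 ≈ 57009.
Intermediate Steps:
A(M) = M/(-1 + M) (A(M) = (M + 0)/(M - 1) = M/(-1 + M))
P(t, D) = -3 + (D + D*t)/(t + t/(-1 + t)) (P(t, D) = -3 + (D + t*D)/(t + t/(-1 + t)) = -3 + (D + D*t)/(t + t/(-1 + t)))
-253/P(26, u(-5, 0)) = -253/(-3 + 3 - 1*3/26²) = -253/(-3 + 3 - 1*3*1/676) = -253/(-3 + 3 - 3/676) = -253/(-3/676) = -253*(-676/3) = 171028/3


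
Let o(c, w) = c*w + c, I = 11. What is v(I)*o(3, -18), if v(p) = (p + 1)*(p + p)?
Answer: -13464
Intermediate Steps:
o(c, w) = c + c*w
v(p) = 2*p*(1 + p) (v(p) = (1 + p)*(2*p) = 2*p*(1 + p))
v(I)*o(3, -18) = (2*11*(1 + 11))*(3*(1 - 18)) = (2*11*12)*(3*(-17)) = 264*(-51) = -13464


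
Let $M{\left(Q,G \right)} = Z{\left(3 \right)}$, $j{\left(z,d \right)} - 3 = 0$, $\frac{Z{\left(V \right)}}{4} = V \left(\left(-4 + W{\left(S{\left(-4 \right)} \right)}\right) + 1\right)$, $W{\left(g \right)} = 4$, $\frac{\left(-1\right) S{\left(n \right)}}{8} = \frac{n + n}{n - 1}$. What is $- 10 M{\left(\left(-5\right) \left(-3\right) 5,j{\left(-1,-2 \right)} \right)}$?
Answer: $-120$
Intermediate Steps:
$S{\left(n \right)} = - \frac{16 n}{-1 + n}$ ($S{\left(n \right)} = - 8 \frac{n + n}{n - 1} = - 8 \frac{2 n}{-1 + n} = - \frac{16 n}{-1 + n}$)
$Z{\left(V \right)} = 4 V$ ($Z{\left(V \right)} = 4 V \left(\left(-4 + 4\right) + 1\right) = 4 V \left(0 + 1\right) = 4 V 1 = 4 V$)
$j{\left(z,d \right)} = 3$ ($j{\left(z,d \right)} = 3 + 0 = 3$)
$M{\left(Q,G \right)} = 12$ ($M{\left(Q,G \right)} = 4 \cdot 3 = 12$)
$- 10 M{\left(\left(-5\right) \left(-3\right) 5,j{\left(-1,-2 \right)} \right)} = \left(-10\right) 12 = -120$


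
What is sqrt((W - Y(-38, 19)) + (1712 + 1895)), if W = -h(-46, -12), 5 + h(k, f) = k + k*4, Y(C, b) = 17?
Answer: 15*sqrt(17) ≈ 61.847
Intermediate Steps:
h(k, f) = -5 + 5*k (h(k, f) = -5 + (k + k*4) = -5 + (k + 4*k) = -5 + 5*k)
W = 235 (W = -(-5 + 5*(-46)) = -(-5 - 230) = -1*(-235) = 235)
sqrt((W - Y(-38, 19)) + (1712 + 1895)) = sqrt((235 - 1*17) + (1712 + 1895)) = sqrt((235 - 17) + 3607) = sqrt(218 + 3607) = sqrt(3825) = 15*sqrt(17)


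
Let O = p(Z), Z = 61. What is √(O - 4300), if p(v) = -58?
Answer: I*√4358 ≈ 66.015*I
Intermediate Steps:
O = -58
√(O - 4300) = √(-58 - 4300) = √(-4358) = I*√4358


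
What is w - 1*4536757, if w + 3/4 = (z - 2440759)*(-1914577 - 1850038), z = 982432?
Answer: 21960140649389/4 ≈ 5.4900e+12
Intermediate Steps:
w = 21960158796417/4 (w = -3/4 + (982432 - 2440759)*(-1914577 - 1850038) = -3/4 - 1458327*(-3764615) = -3/4 + 5490039699105 = 21960158796417/4 ≈ 5.4900e+12)
w - 1*4536757 = 21960158796417/4 - 1*4536757 = 21960158796417/4 - 4536757 = 21960140649389/4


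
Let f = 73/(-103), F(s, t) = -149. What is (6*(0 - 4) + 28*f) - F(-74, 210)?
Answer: 10831/103 ≈ 105.16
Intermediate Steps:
f = -73/103 (f = 73*(-1/103) = -73/103 ≈ -0.70874)
(6*(0 - 4) + 28*f) - F(-74, 210) = (6*(0 - 4) + 28*(-73/103)) - 1*(-149) = (6*(-4) - 2044/103) + 149 = (-24 - 2044/103) + 149 = -4516/103 + 149 = 10831/103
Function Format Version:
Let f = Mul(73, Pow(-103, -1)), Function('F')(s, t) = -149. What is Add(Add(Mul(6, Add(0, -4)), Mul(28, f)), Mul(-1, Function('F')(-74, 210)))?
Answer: Rational(10831, 103) ≈ 105.16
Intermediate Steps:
f = Rational(-73, 103) (f = Mul(73, Rational(-1, 103)) = Rational(-73, 103) ≈ -0.70874)
Add(Add(Mul(6, Add(0, -4)), Mul(28, f)), Mul(-1, Function('F')(-74, 210))) = Add(Add(Mul(6, Add(0, -4)), Mul(28, Rational(-73, 103))), Mul(-1, -149)) = Add(Add(Mul(6, -4), Rational(-2044, 103)), 149) = Add(Add(-24, Rational(-2044, 103)), 149) = Add(Rational(-4516, 103), 149) = Rational(10831, 103)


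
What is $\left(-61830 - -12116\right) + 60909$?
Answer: $11195$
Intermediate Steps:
$\left(-61830 - -12116\right) + 60909 = \left(-61830 + 12116\right) + 60909 = -49714 + 60909 = 11195$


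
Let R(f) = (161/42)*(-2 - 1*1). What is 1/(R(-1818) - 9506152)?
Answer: -2/19012327 ≈ -1.0519e-7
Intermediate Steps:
R(f) = -23/2 (R(f) = (161*(1/42))*(-2 - 1) = (23/6)*(-3) = -23/2)
1/(R(-1818) - 9506152) = 1/(-23/2 - 9506152) = 1/(-19012327/2) = -2/19012327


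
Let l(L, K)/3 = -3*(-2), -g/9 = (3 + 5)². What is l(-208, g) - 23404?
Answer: -23386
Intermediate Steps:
g = -576 (g = -9*(3 + 5)² = -9*8² = -9*64 = -576)
l(L, K) = 18 (l(L, K) = 3*(-3*(-2)) = 3*6 = 18)
l(-208, g) - 23404 = 18 - 23404 = -23386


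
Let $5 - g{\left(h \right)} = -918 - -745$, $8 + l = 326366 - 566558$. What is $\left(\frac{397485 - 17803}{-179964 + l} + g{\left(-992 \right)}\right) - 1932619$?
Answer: $- \frac{405971260003}{210082} \approx -1.9324 \cdot 10^{6}$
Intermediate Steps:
$l = -240200$ ($l = -8 + \left(326366 - 566558\right) = -8 - 240192 = -240200$)
$g{\left(h \right)} = 178$ ($g{\left(h \right)} = 5 - \left(-918 - -745\right) = 5 - \left(-918 + 745\right) = 5 - -173 = 5 + 173 = 178$)
$\left(\frac{397485 - 17803}{-179964 + l} + g{\left(-992 \right)}\right) - 1932619 = \left(\frac{397485 - 17803}{-179964 - 240200} + 178\right) - 1932619 = \left(\frac{379682}{-420164} + 178\right) - 1932619 = \left(379682 \left(- \frac{1}{420164}\right) + 178\right) - 1932619 = \left(- \frac{189841}{210082} + 178\right) - 1932619 = \frac{37204755}{210082} - 1932619 = - \frac{405971260003}{210082}$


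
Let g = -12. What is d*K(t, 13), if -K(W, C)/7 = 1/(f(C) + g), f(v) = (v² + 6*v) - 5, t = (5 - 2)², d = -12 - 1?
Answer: 91/230 ≈ 0.39565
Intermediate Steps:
d = -13
t = 9 (t = 3² = 9)
f(v) = -5 + v² + 6*v
K(W, C) = -7/(-17 + C² + 6*C) (K(W, C) = -7/((-5 + C² + 6*C) - 12) = -7/(-17 + C² + 6*C))
d*K(t, 13) = -(-91)/(-17 + 13² + 6*13) = -(-91)/(-17 + 169 + 78) = -(-91)/230 = -13*(-7/230) = 91/230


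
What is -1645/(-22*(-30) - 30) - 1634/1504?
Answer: -25025/6768 ≈ -3.6975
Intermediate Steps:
-1645/(-22*(-30) - 30) - 1634/1504 = -1645/(660 - 30) - 1634*1/1504 = -1645/630 - 817/752 = -1645*1/630 - 817/752 = -47/18 - 817/752 = -25025/6768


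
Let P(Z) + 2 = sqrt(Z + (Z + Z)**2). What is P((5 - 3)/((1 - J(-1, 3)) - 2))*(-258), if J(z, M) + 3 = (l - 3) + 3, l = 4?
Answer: 516 - 258*sqrt(3) ≈ 69.131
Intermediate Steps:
J(z, M) = 1 (J(z, M) = -3 + ((4 - 3) + 3) = -3 + (1 + 3) = -3 + 4 = 1)
P(Z) = -2 + sqrt(Z + 4*Z**2) (P(Z) = -2 + sqrt(Z + (Z + Z)**2) = -2 + sqrt(Z + (2*Z)**2) = -2 + sqrt(Z + 4*Z**2))
P((5 - 3)/((1 - J(-1, 3)) - 2))*(-258) = (-2 + sqrt(((5 - 3)/((1 - 1*1) - 2))*(1 + 4*((5 - 3)/((1 - 1*1) - 2)))))*(-258) = (-2 + sqrt((2/((1 - 1) - 2))*(1 + 4*(2/((1 - 1) - 2)))))*(-258) = (-2 + sqrt((2/(0 - 2))*(1 + 4*(2/(0 - 2)))))*(-258) = (-2 + sqrt((2/(-2))*(1 + 4*(2/(-2)))))*(-258) = (-2 + sqrt((2*(-1/2))*(1 + 4*(2*(-1/2)))))*(-258) = (-2 + sqrt(-(1 + 4*(-1))))*(-258) = (-2 + sqrt(-(1 - 4)))*(-258) = (-2 + sqrt(-1*(-3)))*(-258) = (-2 + sqrt(3))*(-258) = 516 - 258*sqrt(3)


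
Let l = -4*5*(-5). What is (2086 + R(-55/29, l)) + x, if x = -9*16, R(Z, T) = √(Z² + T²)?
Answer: 1942 + 5*√336521/29 ≈ 2042.0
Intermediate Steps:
l = 100 (l = -20*(-5) = 100)
R(Z, T) = √(T² + Z²)
x = -144
(2086 + R(-55/29, l)) + x = (2086 + √(100² + (-55/29)²)) - 144 = (2086 + √(10000 + (-55*1/29)²)) - 144 = (2086 + √(10000 + (-55/29)²)) - 144 = (2086 + √(10000 + 3025/841)) - 144 = (2086 + √(8413025/841)) - 144 = (2086 + 5*√336521/29) - 144 = 1942 + 5*√336521/29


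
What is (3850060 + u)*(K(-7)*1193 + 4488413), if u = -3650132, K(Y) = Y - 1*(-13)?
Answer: 898790518888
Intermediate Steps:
K(Y) = 13 + Y (K(Y) = Y + 13 = 13 + Y)
(3850060 + u)*(K(-7)*1193 + 4488413) = (3850060 - 3650132)*((13 - 7)*1193 + 4488413) = 199928*(6*1193 + 4488413) = 199928*(7158 + 4488413) = 199928*4495571 = 898790518888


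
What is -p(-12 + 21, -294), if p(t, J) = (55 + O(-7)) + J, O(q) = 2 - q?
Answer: 230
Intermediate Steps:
p(t, J) = 64 + J (p(t, J) = (55 + (2 - 1*(-7))) + J = (55 + (2 + 7)) + J = (55 + 9) + J = 64 + J)
-p(-12 + 21, -294) = -(64 - 294) = -1*(-230) = 230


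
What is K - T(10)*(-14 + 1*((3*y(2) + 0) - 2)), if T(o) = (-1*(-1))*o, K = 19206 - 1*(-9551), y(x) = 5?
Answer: 28767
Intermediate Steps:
K = 28757 (K = 19206 + 9551 = 28757)
T(o) = o (T(o) = 1*o = o)
K - T(10)*(-14 + 1*((3*y(2) + 0) - 2)) = 28757 - 10*(-14 + 1*((3*5 + 0) - 2)) = 28757 - 10*(-14 + 1*((15 + 0) - 2)) = 28757 - 10*(-14 + 1*(15 - 2)) = 28757 - 10*(-14 + 1*13) = 28757 - 10*(-14 + 13) = 28757 - 10*(-1) = 28757 - 1*(-10) = 28757 + 10 = 28767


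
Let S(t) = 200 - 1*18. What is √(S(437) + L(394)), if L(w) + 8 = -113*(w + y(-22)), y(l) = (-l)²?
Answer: 4*I*√6190 ≈ 314.71*I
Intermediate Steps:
S(t) = 182 (S(t) = 200 - 18 = 182)
y(l) = l²
L(w) = -54700 - 113*w (L(w) = -8 - 113*(w + (-22)²) = -8 - 113*(w + 484) = -8 - 113*(484 + w) = -8 + (-54692 - 113*w) = -54700 - 113*w)
√(S(437) + L(394)) = √(182 + (-54700 - 113*394)) = √(182 + (-54700 - 44522)) = √(182 - 99222) = √(-99040) = 4*I*√6190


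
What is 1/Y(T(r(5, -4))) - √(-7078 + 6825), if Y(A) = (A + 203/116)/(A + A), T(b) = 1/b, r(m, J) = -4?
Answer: -⅓ - I*√253 ≈ -0.33333 - 15.906*I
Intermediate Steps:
Y(A) = (7/4 + A)/(2*A) (Y(A) = (A + 203*(1/116))/((2*A)) = (A + 7/4)*(1/(2*A)) = (7/4 + A)*(1/(2*A)) = (7/4 + A)/(2*A))
1/Y(T(r(5, -4))) - √(-7078 + 6825) = 1/((7 + 4/(-4))/(8*(1/(-4)))) - √(-7078 + 6825) = 1/((7 + 4*(-¼))/(8*(-¼))) - √(-253) = 1/((⅛)*(-4)*(7 - 1)) - I*√253 = 1/((⅛)*(-4)*6) - I*√253 = 1/(-3) - I*√253 = -⅓ - I*√253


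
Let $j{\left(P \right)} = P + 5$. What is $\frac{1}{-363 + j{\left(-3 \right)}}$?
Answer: $- \frac{1}{361} \approx -0.0027701$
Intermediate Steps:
$j{\left(P \right)} = 5 + P$
$\frac{1}{-363 + j{\left(-3 \right)}} = \frac{1}{-363 + \left(5 - 3\right)} = \frac{1}{-363 + 2} = \frac{1}{-361} = - \frac{1}{361}$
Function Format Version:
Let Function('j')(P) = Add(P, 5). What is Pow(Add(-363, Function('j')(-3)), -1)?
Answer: Rational(-1, 361) ≈ -0.0027701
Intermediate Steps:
Function('j')(P) = Add(5, P)
Pow(Add(-363, Function('j')(-3)), -1) = Pow(Add(-363, Add(5, -3)), -1) = Pow(Add(-363, 2), -1) = Pow(-361, -1) = Rational(-1, 361)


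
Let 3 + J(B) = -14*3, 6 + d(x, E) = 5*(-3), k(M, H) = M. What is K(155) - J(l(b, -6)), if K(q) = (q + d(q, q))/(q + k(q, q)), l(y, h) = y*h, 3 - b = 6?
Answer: 7042/155 ≈ 45.432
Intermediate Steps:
b = -3 (b = 3 - 1*6 = 3 - 6 = -3)
l(y, h) = h*y
d(x, E) = -21 (d(x, E) = -6 + 5*(-3) = -6 - 15 = -21)
J(B) = -45 (J(B) = -3 - 14*3 = -3 - 42 = -45)
K(q) = (-21 + q)/(2*q) (K(q) = (q - 21)/(q + q) = (-21 + q)/((2*q)) = (-21 + q)*(1/(2*q)) = (-21 + q)/(2*q))
K(155) - J(l(b, -6)) = (½)*(-21 + 155)/155 - 1*(-45) = (½)*(1/155)*134 + 45 = 67/155 + 45 = 7042/155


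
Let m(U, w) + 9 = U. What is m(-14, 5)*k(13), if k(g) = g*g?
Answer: -3887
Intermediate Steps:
k(g) = g²
m(U, w) = -9 + U
m(-14, 5)*k(13) = (-9 - 14)*13² = -23*169 = -3887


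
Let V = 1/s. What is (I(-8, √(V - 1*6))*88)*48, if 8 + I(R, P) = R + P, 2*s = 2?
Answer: -67584 + 4224*I*√5 ≈ -67584.0 + 9445.2*I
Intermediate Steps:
s = 1 (s = (½)*2 = 1)
V = 1 (V = 1/1 = 1)
I(R, P) = -8 + P + R (I(R, P) = -8 + (R + P) = -8 + (P + R) = -8 + P + R)
(I(-8, √(V - 1*6))*88)*48 = ((-8 + √(1 - 1*6) - 8)*88)*48 = ((-8 + √(1 - 6) - 8)*88)*48 = ((-8 + √(-5) - 8)*88)*48 = ((-8 + I*√5 - 8)*88)*48 = ((-16 + I*√5)*88)*48 = (-1408 + 88*I*√5)*48 = -67584 + 4224*I*√5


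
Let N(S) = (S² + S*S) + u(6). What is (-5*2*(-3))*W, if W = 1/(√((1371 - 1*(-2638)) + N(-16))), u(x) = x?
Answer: 10*√503/503 ≈ 0.44588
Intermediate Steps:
N(S) = 6 + 2*S² (N(S) = (S² + S*S) + 6 = (S² + S²) + 6 = 2*S² + 6 = 6 + 2*S²)
W = √503/1509 (W = 1/(√((1371 - 1*(-2638)) + (6 + 2*(-16)²))) = 1/(√((1371 + 2638) + (6 + 2*256))) = 1/(√(4009 + (6 + 512))) = 1/(√(4009 + 518)) = 1/(√4527) = 1/(3*√503) = √503/1509 ≈ 0.014863)
(-5*2*(-3))*W = (-5*2*(-3))*(√503/1509) = (-10*(-3))*(√503/1509) = 30*(√503/1509) = 10*√503/503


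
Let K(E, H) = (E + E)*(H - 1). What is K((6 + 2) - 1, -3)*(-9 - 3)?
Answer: 672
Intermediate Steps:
K(E, H) = 2*E*(-1 + H) (K(E, H) = (2*E)*(-1 + H) = 2*E*(-1 + H))
K((6 + 2) - 1, -3)*(-9 - 3) = (2*((6 + 2) - 1)*(-1 - 3))*(-9 - 3) = (2*(8 - 1)*(-4))*(-12) = (2*7*(-4))*(-12) = -56*(-12) = 672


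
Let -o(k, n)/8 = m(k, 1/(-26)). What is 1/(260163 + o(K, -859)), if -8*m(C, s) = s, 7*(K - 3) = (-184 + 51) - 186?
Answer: 26/6764237 ≈ 3.8437e-6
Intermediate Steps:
K = -298/7 (K = 3 + ((-184 + 51) - 186)/7 = 3 + (-133 - 186)/7 = 3 + (1/7)*(-319) = 3 - 319/7 = -298/7 ≈ -42.571)
m(C, s) = -s/8
o(k, n) = -1/26 (o(k, n) = -(-1)/(-26) = -(-1)*(-1)/26 = -8*1/208 = -1/26)
1/(260163 + o(K, -859)) = 1/(260163 - 1/26) = 1/(6764237/26) = 26/6764237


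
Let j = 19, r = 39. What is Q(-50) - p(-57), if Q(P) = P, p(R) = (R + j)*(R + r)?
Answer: -734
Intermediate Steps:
p(R) = (19 + R)*(39 + R) (p(R) = (R + 19)*(R + 39) = (19 + R)*(39 + R))
Q(-50) - p(-57) = -50 - (741 + (-57)**2 + 58*(-57)) = -50 - (741 + 3249 - 3306) = -50 - 1*684 = -50 - 684 = -734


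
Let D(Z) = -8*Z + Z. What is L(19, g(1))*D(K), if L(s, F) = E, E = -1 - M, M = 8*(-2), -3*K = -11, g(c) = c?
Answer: -385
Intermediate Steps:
K = 11/3 (K = -⅓*(-11) = 11/3 ≈ 3.6667)
D(Z) = -7*Z
M = -16
E = 15 (E = -1 - 1*(-16) = -1 + 16 = 15)
L(s, F) = 15
L(19, g(1))*D(K) = 15*(-7*11/3) = 15*(-77/3) = -385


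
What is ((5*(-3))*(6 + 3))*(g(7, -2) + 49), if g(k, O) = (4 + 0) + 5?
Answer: -7830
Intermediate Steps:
g(k, O) = 9 (g(k, O) = 4 + 5 = 9)
((5*(-3))*(6 + 3))*(g(7, -2) + 49) = ((5*(-3))*(6 + 3))*(9 + 49) = -15*9*58 = -135*58 = -7830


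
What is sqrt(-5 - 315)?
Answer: 8*I*sqrt(5) ≈ 17.889*I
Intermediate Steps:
sqrt(-5 - 315) = sqrt(-320) = 8*I*sqrt(5)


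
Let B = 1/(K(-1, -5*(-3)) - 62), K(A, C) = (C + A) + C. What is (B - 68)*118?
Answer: -264910/33 ≈ -8027.6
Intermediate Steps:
K(A, C) = A + 2*C (K(A, C) = (A + C) + C = A + 2*C)
B = -1/33 (B = 1/((-1 + 2*(-5*(-3))) - 62) = 1/((-1 + 2*15) - 62) = 1/((-1 + 30) - 62) = 1/(29 - 62) = 1/(-33) = -1/33 ≈ -0.030303)
(B - 68)*118 = (-1/33 - 68)*118 = -2245/33*118 = -264910/33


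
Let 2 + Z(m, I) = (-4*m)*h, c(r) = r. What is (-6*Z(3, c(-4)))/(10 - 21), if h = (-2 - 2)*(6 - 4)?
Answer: 564/11 ≈ 51.273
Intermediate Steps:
h = -8 (h = -4*2 = -8)
Z(m, I) = -2 + 32*m (Z(m, I) = -2 - 4*m*(-8) = -2 + 32*m)
(-6*Z(3, c(-4)))/(10 - 21) = (-6*(-2 + 32*3))/(10 - 21) = -6*(-2 + 96)/(-11) = -6*94*(-1/11) = -564*(-1/11) = 564/11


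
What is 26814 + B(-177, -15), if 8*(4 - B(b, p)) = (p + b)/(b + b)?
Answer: 1582258/59 ≈ 26818.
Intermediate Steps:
B(b, p) = 4 - (b + p)/(16*b) (B(b, p) = 4 - (p + b)/(8*(b + b)) = 4 - (b + p)/(8*(2*b)) = 4 - (b + p)*1/(2*b)/8 = 4 - (b + p)/(16*b))
26814 + B(-177, -15) = 26814 + (1/16)*(-1*(-15) + 63*(-177))/(-177) = 26814 + (1/16)*(-1/177)*(15 - 11151) = 26814 + (1/16)*(-1/177)*(-11136) = 26814 + 232/59 = 1582258/59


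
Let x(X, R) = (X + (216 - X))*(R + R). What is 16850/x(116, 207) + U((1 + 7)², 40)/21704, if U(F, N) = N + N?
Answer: 23304145/121303656 ≈ 0.19211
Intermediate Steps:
x(X, R) = 432*R (x(X, R) = 216*(2*R) = 432*R)
U(F, N) = 2*N
16850/x(116, 207) + U((1 + 7)², 40)/21704 = 16850/((432*207)) + (2*40)/21704 = 16850/89424 + 80*(1/21704) = 16850*(1/89424) + 10/2713 = 8425/44712 + 10/2713 = 23304145/121303656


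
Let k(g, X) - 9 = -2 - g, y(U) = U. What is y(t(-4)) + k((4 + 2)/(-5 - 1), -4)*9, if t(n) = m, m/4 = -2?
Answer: 64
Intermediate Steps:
m = -8 (m = 4*(-2) = -8)
t(n) = -8
k(g, X) = 7 - g (k(g, X) = 9 + (-2 - g) = 7 - g)
y(t(-4)) + k((4 + 2)/(-5 - 1), -4)*9 = -8 + (7 - (4 + 2)/(-5 - 1))*9 = -8 + (7 - 6/(-6))*9 = -8 + (7 - 6*(-1)/6)*9 = -8 + (7 - 1*(-1))*9 = -8 + (7 + 1)*9 = -8 + 8*9 = -8 + 72 = 64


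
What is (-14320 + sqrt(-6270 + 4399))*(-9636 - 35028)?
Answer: 639588480 - 44664*I*sqrt(1871) ≈ 6.3959e+8 - 1.9319e+6*I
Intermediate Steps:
(-14320 + sqrt(-6270 + 4399))*(-9636 - 35028) = (-14320 + sqrt(-1871))*(-44664) = (-14320 + I*sqrt(1871))*(-44664) = 639588480 - 44664*I*sqrt(1871)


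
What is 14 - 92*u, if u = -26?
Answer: 2406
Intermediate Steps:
14 - 92*u = 14 - 92*(-26) = 14 + 2392 = 2406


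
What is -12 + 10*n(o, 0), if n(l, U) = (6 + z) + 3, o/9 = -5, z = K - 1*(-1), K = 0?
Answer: 88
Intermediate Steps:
z = 1 (z = 0 - 1*(-1) = 0 + 1 = 1)
o = -45 (o = 9*(-5) = -45)
n(l, U) = 10 (n(l, U) = (6 + 1) + 3 = 7 + 3 = 10)
-12 + 10*n(o, 0) = -12 + 10*10 = -12 + 100 = 88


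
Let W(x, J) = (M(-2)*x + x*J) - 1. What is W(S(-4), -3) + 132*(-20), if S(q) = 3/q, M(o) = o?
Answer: -10549/4 ≈ -2637.3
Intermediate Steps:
W(x, J) = -1 - 2*x + J*x (W(x, J) = (-2*x + x*J) - 1 = (-2*x + J*x) - 1 = -1 - 2*x + J*x)
W(S(-4), -3) + 132*(-20) = (-1 - 6/(-4) - 9/(-4)) + 132*(-20) = (-1 - 6*(-1)/4 - 9*(-1)/4) - 2640 = (-1 - 2*(-¾) - 3*(-¾)) - 2640 = (-1 + 3/2 + 9/4) - 2640 = 11/4 - 2640 = -10549/4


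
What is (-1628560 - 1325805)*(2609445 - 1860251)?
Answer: -2213392531810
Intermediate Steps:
(-1628560 - 1325805)*(2609445 - 1860251) = -2954365*749194 = -2213392531810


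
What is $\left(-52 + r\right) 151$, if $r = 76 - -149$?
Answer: $26123$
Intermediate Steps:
$r = 225$ ($r = 76 + 149 = 225$)
$\left(-52 + r\right) 151 = \left(-52 + 225\right) 151 = 173 \cdot 151 = 26123$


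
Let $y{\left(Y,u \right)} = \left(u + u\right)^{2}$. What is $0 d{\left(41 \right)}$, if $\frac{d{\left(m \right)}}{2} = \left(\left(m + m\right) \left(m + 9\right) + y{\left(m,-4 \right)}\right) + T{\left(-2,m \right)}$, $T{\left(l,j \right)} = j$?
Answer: $0$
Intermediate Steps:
$y{\left(Y,u \right)} = 4 u^{2}$ ($y{\left(Y,u \right)} = \left(2 u\right)^{2} = 4 u^{2}$)
$d{\left(m \right)} = 128 + 2 m + 4 m \left(9 + m\right)$ ($d{\left(m \right)} = 2 \left(\left(\left(m + m\right) \left(m + 9\right) + 4 \left(-4\right)^{2}\right) + m\right) = 2 \left(\left(2 m \left(9 + m\right) + 4 \cdot 16\right) + m\right) = 2 \left(\left(2 m \left(9 + m\right) + 64\right) + m\right) = 2 \left(\left(64 + 2 m \left(9 + m\right)\right) + m\right) = 2 \left(64 + m + 2 m \left(9 + m\right)\right) = 128 + 2 m + 4 m \left(9 + m\right)$)
$0 d{\left(41 \right)} = 0 \left(128 + 4 \cdot 41^{2} + 38 \cdot 41\right) = 0 \left(128 + 4 \cdot 1681 + 1558\right) = 0 \left(128 + 6724 + 1558\right) = 0 \cdot 8410 = 0$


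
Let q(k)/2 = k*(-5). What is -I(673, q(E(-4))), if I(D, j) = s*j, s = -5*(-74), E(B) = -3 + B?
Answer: -25900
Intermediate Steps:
q(k) = -10*k (q(k) = 2*(k*(-5)) = 2*(-5*k) = -10*k)
s = 370
I(D, j) = 370*j
-I(673, q(E(-4))) = -370*(-10*(-3 - 4)) = -370*(-10*(-7)) = -370*70 = -1*25900 = -25900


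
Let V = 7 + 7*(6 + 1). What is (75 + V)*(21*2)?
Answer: 5502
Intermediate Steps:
V = 56 (V = 7 + 7*7 = 7 + 49 = 56)
(75 + V)*(21*2) = (75 + 56)*(21*2) = 131*42 = 5502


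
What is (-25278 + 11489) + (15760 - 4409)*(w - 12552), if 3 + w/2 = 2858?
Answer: -77677331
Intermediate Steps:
w = 5710 (w = -6 + 2*2858 = -6 + 5716 = 5710)
(-25278 + 11489) + (15760 - 4409)*(w - 12552) = (-25278 + 11489) + (15760 - 4409)*(5710 - 12552) = -13789 + 11351*(-6842) = -13789 - 77663542 = -77677331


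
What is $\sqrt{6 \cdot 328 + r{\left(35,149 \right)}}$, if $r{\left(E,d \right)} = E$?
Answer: $\sqrt{2003} \approx 44.755$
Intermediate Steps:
$\sqrt{6 \cdot 328 + r{\left(35,149 \right)}} = \sqrt{6 \cdot 328 + 35} = \sqrt{1968 + 35} = \sqrt{2003}$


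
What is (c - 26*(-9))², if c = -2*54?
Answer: 15876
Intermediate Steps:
c = -108
(c - 26*(-9))² = (-108 - 26*(-9))² = (-108 + 234)² = 126² = 15876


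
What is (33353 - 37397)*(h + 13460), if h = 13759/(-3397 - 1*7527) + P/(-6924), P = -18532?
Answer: -85782645772111/1575787 ≈ -5.4438e+7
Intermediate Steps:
h = 26794063/18909444 (h = 13759/(-3397 - 1*7527) - 18532/(-6924) = 13759/(-3397 - 7527) - 18532*(-1/6924) = 13759/(-10924) + 4633/1731 = 13759*(-1/10924) + 4633/1731 = -13759/10924 + 4633/1731 = 26794063/18909444 ≈ 1.4170)
(33353 - 37397)*(h + 13460) = (33353 - 37397)*(26794063/18909444 + 13460) = -4044*254547910303/18909444 = -85782645772111/1575787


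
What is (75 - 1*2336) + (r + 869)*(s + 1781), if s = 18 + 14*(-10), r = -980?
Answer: -186410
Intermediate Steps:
s = -122 (s = 18 - 140 = -122)
(75 - 1*2336) + (r + 869)*(s + 1781) = (75 - 1*2336) + (-980 + 869)*(-122 + 1781) = (75 - 2336) - 111*1659 = -2261 - 184149 = -186410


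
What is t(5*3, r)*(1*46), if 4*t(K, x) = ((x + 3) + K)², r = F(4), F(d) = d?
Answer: 5566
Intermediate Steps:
r = 4
t(K, x) = (3 + K + x)²/4 (t(K, x) = ((x + 3) + K)²/4 = ((3 + x) + K)²/4 = (3 + K + x)²/4)
t(5*3, r)*(1*46) = ((3 + 5*3 + 4)²/4)*(1*46) = ((3 + 15 + 4)²/4)*46 = ((¼)*22²)*46 = ((¼)*484)*46 = 121*46 = 5566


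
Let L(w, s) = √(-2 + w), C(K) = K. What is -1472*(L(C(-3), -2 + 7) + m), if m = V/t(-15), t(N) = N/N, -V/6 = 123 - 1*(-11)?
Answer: 1183488 - 1472*I*√5 ≈ 1.1835e+6 - 3291.5*I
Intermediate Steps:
V = -804 (V = -6*(123 - 1*(-11)) = -6*(123 + 11) = -6*134 = -804)
t(N) = 1
m = -804 (m = -804/1 = -804*1 = -804)
-1472*(L(C(-3), -2 + 7) + m) = -1472*(√(-2 - 3) - 804) = -1472*(√(-5) - 804) = -1472*(I*√5 - 804) = -1472*(-804 + I*√5) = 1183488 - 1472*I*√5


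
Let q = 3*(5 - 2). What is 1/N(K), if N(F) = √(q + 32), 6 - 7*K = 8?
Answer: √41/41 ≈ 0.15617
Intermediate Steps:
K = -2/7 (K = 6/7 - ⅐*8 = 6/7 - 8/7 = -2/7 ≈ -0.28571)
q = 9 (q = 3*3 = 9)
N(F) = √41 (N(F) = √(9 + 32) = √41)
1/N(K) = 1/(√41) = √41/41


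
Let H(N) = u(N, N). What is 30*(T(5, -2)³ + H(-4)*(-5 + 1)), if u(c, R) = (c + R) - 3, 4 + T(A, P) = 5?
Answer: 1350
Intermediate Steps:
T(A, P) = 1 (T(A, P) = -4 + 5 = 1)
u(c, R) = -3 + R + c (u(c, R) = (R + c) - 3 = -3 + R + c)
H(N) = -3 + 2*N (H(N) = -3 + N + N = -3 + 2*N)
30*(T(5, -2)³ + H(-4)*(-5 + 1)) = 30*(1³ + (-3 + 2*(-4))*(-5 + 1)) = 30*(1 + (-3 - 8)*(-4)) = 30*(1 - 11*(-4)) = 30*(1 + 44) = 30*45 = 1350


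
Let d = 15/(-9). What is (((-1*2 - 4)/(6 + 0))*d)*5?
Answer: 25/3 ≈ 8.3333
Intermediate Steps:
d = -5/3 (d = 15*(-⅑) = -5/3 ≈ -1.6667)
(((-1*2 - 4)/(6 + 0))*d)*5 = (((-1*2 - 4)/(6 + 0))*(-5/3))*5 = (((-2 - 4)/6)*(-5/3))*5 = (-6*⅙*(-5/3))*5 = -1*(-5/3)*5 = (5/3)*5 = 25/3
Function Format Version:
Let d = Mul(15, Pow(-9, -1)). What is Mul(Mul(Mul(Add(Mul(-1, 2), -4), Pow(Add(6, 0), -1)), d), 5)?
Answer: Rational(25, 3) ≈ 8.3333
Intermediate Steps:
d = Rational(-5, 3) (d = Mul(15, Rational(-1, 9)) = Rational(-5, 3) ≈ -1.6667)
Mul(Mul(Mul(Add(Mul(-1, 2), -4), Pow(Add(6, 0), -1)), d), 5) = Mul(Mul(Mul(Add(Mul(-1, 2), -4), Pow(Add(6, 0), -1)), Rational(-5, 3)), 5) = Mul(Mul(Mul(Add(-2, -4), Pow(6, -1)), Rational(-5, 3)), 5) = Mul(Mul(Mul(-6, Rational(1, 6)), Rational(-5, 3)), 5) = Mul(Mul(-1, Rational(-5, 3)), 5) = Mul(Rational(5, 3), 5) = Rational(25, 3)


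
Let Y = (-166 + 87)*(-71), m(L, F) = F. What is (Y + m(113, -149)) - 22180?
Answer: -16720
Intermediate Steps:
Y = 5609 (Y = -79*(-71) = 5609)
(Y + m(113, -149)) - 22180 = (5609 - 149) - 22180 = 5460 - 22180 = -16720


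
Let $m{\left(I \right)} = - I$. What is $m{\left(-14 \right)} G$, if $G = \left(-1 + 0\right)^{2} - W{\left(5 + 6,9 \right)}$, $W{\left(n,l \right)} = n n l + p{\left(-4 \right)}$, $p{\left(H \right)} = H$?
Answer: $-15176$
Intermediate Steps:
$W{\left(n,l \right)} = -4 + l n^{2}$ ($W{\left(n,l \right)} = n n l - 4 = n^{2} l - 4 = l n^{2} - 4 = -4 + l n^{2}$)
$G = -1084$ ($G = \left(-1 + 0\right)^{2} - \left(-4 + 9 \left(5 + 6\right)^{2}\right) = \left(-1\right)^{2} - \left(-4 + 9 \cdot 11^{2}\right) = 1 - \left(-4 + 9 \cdot 121\right) = 1 - \left(-4 + 1089\right) = 1 - 1085 = -1084$)
$m{\left(-14 \right)} G = \left(-1\right) \left(-14\right) \left(-1084\right) = 14 \left(-1084\right) = -15176$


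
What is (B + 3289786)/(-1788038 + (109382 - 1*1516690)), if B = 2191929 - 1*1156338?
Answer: -617911/456478 ≈ -1.3536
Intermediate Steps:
B = 1035591 (B = 2191929 - 1156338 = 1035591)
(B + 3289786)/(-1788038 + (109382 - 1*1516690)) = (1035591 + 3289786)/(-1788038 + (109382 - 1*1516690)) = 4325377/(-1788038 + (109382 - 1516690)) = 4325377/(-1788038 - 1407308) = 4325377/(-3195346) = 4325377*(-1/3195346) = -617911/456478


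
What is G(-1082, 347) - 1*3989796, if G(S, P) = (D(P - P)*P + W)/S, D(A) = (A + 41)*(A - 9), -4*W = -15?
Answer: -17267324931/4328 ≈ -3.9897e+6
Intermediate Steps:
W = 15/4 (W = -¼*(-15) = 15/4 ≈ 3.7500)
D(A) = (-9 + A)*(41 + A) (D(A) = (41 + A)*(-9 + A) = (-9 + A)*(41 + A))
G(S, P) = (15/4 - 369*P)/S (G(S, P) = ((-369 + (P - P)² + 32*(P - P))*P + 15/4)/S = ((-369 + 0² + 32*0)*P + 15/4)/S = ((-369 + 0 + 0)*P + 15/4)/S = (-369*P + 15/4)/S = (15/4 - 369*P)/S)
G(-1082, 347) - 1*3989796 = (¾)*(5 - 492*347)/(-1082) - 1*3989796 = (¾)*(-1/1082)*(5 - 170724) - 3989796 = (¾)*(-1/1082)*(-170719) - 3989796 = 512157/4328 - 3989796 = -17267324931/4328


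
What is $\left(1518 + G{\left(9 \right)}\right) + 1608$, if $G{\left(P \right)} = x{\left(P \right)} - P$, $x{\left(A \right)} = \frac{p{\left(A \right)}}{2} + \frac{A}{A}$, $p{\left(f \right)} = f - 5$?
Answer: $3120$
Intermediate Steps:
$p{\left(f \right)} = -5 + f$
$x{\left(A \right)} = - \frac{3}{2} + \frac{A}{2}$ ($x{\left(A \right)} = \frac{-5 + A}{2} + \frac{A}{A} = \left(-5 + A\right) \frac{1}{2} + 1 = \left(- \frac{5}{2} + \frac{A}{2}\right) + 1 = - \frac{3}{2} + \frac{A}{2}$)
$G{\left(P \right)} = - \frac{3}{2} - \frac{P}{2}$ ($G{\left(P \right)} = \left(- \frac{3}{2} + \frac{P}{2}\right) - P = - \frac{3}{2} - \frac{P}{2}$)
$\left(1518 + G{\left(9 \right)}\right) + 1608 = \left(1518 - 6\right) + 1608 = 1512 + 1608 = 3120$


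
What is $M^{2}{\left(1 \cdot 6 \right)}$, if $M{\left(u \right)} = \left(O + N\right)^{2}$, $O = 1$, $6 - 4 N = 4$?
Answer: $\frac{81}{16} \approx 5.0625$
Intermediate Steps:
$N = \frac{1}{2}$ ($N = \frac{3}{2} - 1 = \frac{1}{2} \approx 0.5$)
$M{\left(u \right)} = \frac{9}{4}$ ($M{\left(u \right)} = \left(1 + \frac{1}{2}\right)^{2} = \left(\frac{3}{2}\right)^{2} = \frac{9}{4}$)
$M^{2}{\left(1 \cdot 6 \right)} = \left(\frac{9}{4}\right)^{2} = \frac{81}{16}$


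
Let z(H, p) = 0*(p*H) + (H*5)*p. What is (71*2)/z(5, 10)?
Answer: 71/125 ≈ 0.56800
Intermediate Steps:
z(H, p) = 5*H*p (z(H, p) = 0*(H*p) + (5*H)*p = 0 + 5*H*p = 5*H*p)
(71*2)/z(5, 10) = (71*2)/((5*5*10)) = 142/250 = 142*(1/250) = 71/125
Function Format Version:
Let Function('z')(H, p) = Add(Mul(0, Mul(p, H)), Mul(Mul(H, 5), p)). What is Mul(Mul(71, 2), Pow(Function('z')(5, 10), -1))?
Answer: Rational(71, 125) ≈ 0.56800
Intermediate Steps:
Function('z')(H, p) = Mul(5, H, p) (Function('z')(H, p) = Add(Mul(0, Mul(H, p)), Mul(Mul(5, H), p)) = Add(0, Mul(5, H, p)) = Mul(5, H, p))
Mul(Mul(71, 2), Pow(Function('z')(5, 10), -1)) = Mul(Mul(71, 2), Pow(Mul(5, 5, 10), -1)) = Mul(142, Pow(250, -1)) = Mul(142, Rational(1, 250)) = Rational(71, 125)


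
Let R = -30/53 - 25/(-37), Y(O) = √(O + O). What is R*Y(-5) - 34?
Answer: -34 + 215*I*√10/1961 ≈ -34.0 + 0.34671*I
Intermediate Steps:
Y(O) = √2*√O (Y(O) = √(2*O) = √2*√O)
R = 215/1961 (R = -30*1/53 - 25*(-1/37) = -30/53 + 25/37 = 215/1961 ≈ 0.10964)
R*Y(-5) - 34 = 215*(√2*√(-5))/1961 - 34 = 215*(√2*(I*√5))/1961 - 34 = 215*(I*√10)/1961 - 34 = 215*I*√10/1961 - 34 = -34 + 215*I*√10/1961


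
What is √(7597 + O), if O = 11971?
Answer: 4*√1223 ≈ 139.89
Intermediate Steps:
√(7597 + O) = √(7597 + 11971) = √19568 = 4*√1223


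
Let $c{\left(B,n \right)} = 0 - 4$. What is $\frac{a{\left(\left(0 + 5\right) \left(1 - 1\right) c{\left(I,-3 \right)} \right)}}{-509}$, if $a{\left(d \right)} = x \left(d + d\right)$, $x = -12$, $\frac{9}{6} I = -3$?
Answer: $0$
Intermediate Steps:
$I = -2$ ($I = \frac{2}{3} \left(-3\right) = -2$)
$c{\left(B,n \right)} = -4$
$a{\left(d \right)} = - 24 d$ ($a{\left(d \right)} = - 12 \left(d + d\right) = - 12 \cdot 2 d = - 24 d$)
$\frac{a{\left(\left(0 + 5\right) \left(1 - 1\right) c{\left(I,-3 \right)} \right)}}{-509} = \frac{\left(-24\right) \left(0 + 5\right) \left(1 - 1\right) \left(-4\right)}{-509} = - 24 \cdot 5 \cdot 0 \left(-4\right) \left(- \frac{1}{509}\right) = - 24 \cdot 0 \left(-4\right) \left(- \frac{1}{509}\right) = \left(-24\right) 0 \left(- \frac{1}{509}\right) = 0 \left(- \frac{1}{509}\right) = 0$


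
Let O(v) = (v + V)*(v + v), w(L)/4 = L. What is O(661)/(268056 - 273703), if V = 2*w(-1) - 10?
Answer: -850046/5647 ≈ -150.53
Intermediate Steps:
w(L) = 4*L
V = -18 (V = 2*(4*(-1)) - 10 = 2*(-4) - 10 = -8 - 10 = -18)
O(v) = 2*v*(-18 + v) (O(v) = (v - 18)*(v + v) = (-18 + v)*(2*v) = 2*v*(-18 + v))
O(661)/(268056 - 273703) = (2*661*(-18 + 661))/(268056 - 273703) = (2*661*643)/(-5647) = 850046*(-1/5647) = -850046/5647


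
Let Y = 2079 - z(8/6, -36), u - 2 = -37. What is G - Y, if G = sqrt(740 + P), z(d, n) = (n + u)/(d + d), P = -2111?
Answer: -16845/8 + I*sqrt(1371) ≈ -2105.6 + 37.027*I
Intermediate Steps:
u = -35 (u = 2 - 37 = -35)
z(d, n) = (-35 + n)/(2*d) (z(d, n) = (n - 35)/(d + d) = (-35 + n)/((2*d)) = (-35 + n)*(1/(2*d)) = (-35 + n)/(2*d))
G = I*sqrt(1371) (G = sqrt(740 - 2111) = sqrt(-1371) = I*sqrt(1371) ≈ 37.027*I)
Y = 16845/8 (Y = 2079 - (-35 - 36)/(2*(8/6)) = 2079 - (-71)/(2*(8*(1/6))) = 2079 - (-71)/(2*4/3) = 2079 - 3*(-71)/(2*4) = 2079 - 1*(-213/8) = 2079 + 213/8 = 16845/8 ≈ 2105.6)
G - Y = I*sqrt(1371) - 1*16845/8 = I*sqrt(1371) - 16845/8 = -16845/8 + I*sqrt(1371)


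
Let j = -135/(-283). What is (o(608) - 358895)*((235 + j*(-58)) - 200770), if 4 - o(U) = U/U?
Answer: 20370435367620/283 ≈ 7.1980e+10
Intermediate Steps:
o(U) = 3 (o(U) = 4 - U/U = 4 - 1*1 = 4 - 1 = 3)
j = 135/283 (j = -135*(-1/283) = 135/283 ≈ 0.47703)
(o(608) - 358895)*((235 + j*(-58)) - 200770) = (3 - 358895)*((235 + (135/283)*(-58)) - 200770) = -358892*((235 - 7830/283) - 200770) = -358892*(58675/283 - 200770) = -358892*(-56759235/283) = 20370435367620/283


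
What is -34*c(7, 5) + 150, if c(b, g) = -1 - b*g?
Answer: 1374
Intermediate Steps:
c(b, g) = -1 - b*g
-34*c(7, 5) + 150 = -34*(-1 - 1*7*5) + 150 = -34*(-1 - 35) + 150 = -34*(-36) + 150 = 1224 + 150 = 1374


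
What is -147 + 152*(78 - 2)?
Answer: 11405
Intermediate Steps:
-147 + 152*(78 - 2) = -147 + 152*76 = -147 + 11552 = 11405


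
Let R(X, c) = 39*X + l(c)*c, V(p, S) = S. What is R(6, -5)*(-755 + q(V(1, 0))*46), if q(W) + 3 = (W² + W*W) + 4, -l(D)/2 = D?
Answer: -130456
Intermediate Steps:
l(D) = -2*D
R(X, c) = -2*c² + 39*X (R(X, c) = 39*X + (-2*c)*c = 39*X - 2*c² = -2*c² + 39*X)
q(W) = 1 + 2*W² (q(W) = -3 + ((W² + W*W) + 4) = -3 + ((W² + W²) + 4) = -3 + (2*W² + 4) = -3 + (4 + 2*W²) = 1 + 2*W²)
R(6, -5)*(-755 + q(V(1, 0))*46) = (-2*(-5)² + 39*6)*(-755 + (1 + 2*0²)*46) = (-2*25 + 234)*(-755 + (1 + 2*0)*46) = (-50 + 234)*(-755 + (1 + 0)*46) = 184*(-755 + 1*46) = 184*(-755 + 46) = 184*(-709) = -130456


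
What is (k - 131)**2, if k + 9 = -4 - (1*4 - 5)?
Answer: 20449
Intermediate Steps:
k = -12 (k = -9 + (-4 - (1*4 - 5)) = -9 + (-4 - (4 - 5)) = -9 + (-4 - 1*(-1)) = -9 + (-4 + 1) = -9 - 3 = -12)
(k - 131)**2 = (-12 - 131)**2 = (-143)**2 = 20449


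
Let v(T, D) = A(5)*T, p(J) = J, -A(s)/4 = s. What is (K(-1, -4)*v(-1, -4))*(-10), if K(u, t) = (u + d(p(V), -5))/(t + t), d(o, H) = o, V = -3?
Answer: -100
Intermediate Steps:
A(s) = -4*s
v(T, D) = -20*T (v(T, D) = (-4*5)*T = -20*T)
K(u, t) = (-3 + u)/(2*t) (K(u, t) = (u - 3)/(t + t) = (-3 + u)/((2*t)) = (-3 + u)*(1/(2*t)) = (-3 + u)/(2*t))
(K(-1, -4)*v(-1, -4))*(-10) = (((1/2)*(-3 - 1)/(-4))*(-20*(-1)))*(-10) = (((1/2)*(-1/4)*(-4))*20)*(-10) = ((1/2)*20)*(-10) = 10*(-10) = -100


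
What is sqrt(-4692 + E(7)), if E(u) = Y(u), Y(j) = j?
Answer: I*sqrt(4685) ≈ 68.447*I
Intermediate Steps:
E(u) = u
sqrt(-4692 + E(7)) = sqrt(-4692 + 7) = sqrt(-4685) = I*sqrt(4685)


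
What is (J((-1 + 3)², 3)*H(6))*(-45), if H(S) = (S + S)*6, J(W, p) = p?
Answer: -9720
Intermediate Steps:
H(S) = 12*S (H(S) = (2*S)*6 = 12*S)
(J((-1 + 3)², 3)*H(6))*(-45) = (3*(12*6))*(-45) = (3*72)*(-45) = 216*(-45) = -9720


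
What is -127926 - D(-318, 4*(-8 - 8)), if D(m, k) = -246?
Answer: -127680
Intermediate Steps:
-127926 - D(-318, 4*(-8 - 8)) = -127926 - 1*(-246) = -127926 + 246 = -127680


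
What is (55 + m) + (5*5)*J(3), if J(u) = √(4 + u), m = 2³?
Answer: 63 + 25*√7 ≈ 129.14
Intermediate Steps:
m = 8
(55 + m) + (5*5)*J(3) = (55 + 8) + (5*5)*√(4 + 3) = 63 + 25*√7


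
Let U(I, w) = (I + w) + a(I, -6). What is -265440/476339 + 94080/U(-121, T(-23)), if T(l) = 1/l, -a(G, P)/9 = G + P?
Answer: 68298814304/746423213 ≈ 91.501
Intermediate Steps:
a(G, P) = -9*G - 9*P (a(G, P) = -9*(G + P) = -9*G - 9*P)
U(I, w) = 54 + w - 8*I (U(I, w) = (I + w) + (-9*I - 9*(-6)) = (I + w) + (-9*I + 54) = (I + w) + (54 - 9*I) = 54 + w - 8*I)
-265440/476339 + 94080/U(-121, T(-23)) = -265440/476339 + 94080/(54 + 1/(-23) - 8*(-121)) = -265440*1/476339 + 94080/(54 - 1/23 + 968) = -265440/476339 + 94080/(23505/23) = -265440/476339 + 94080*(23/23505) = -265440/476339 + 144256/1567 = 68298814304/746423213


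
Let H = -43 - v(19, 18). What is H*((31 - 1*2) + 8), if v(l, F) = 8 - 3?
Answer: -1776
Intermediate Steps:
v(l, F) = 5
H = -48 (H = -43 - 1*5 = -43 - 5 = -48)
H*((31 - 1*2) + 8) = -48*((31 - 1*2) + 8) = -48*((31 - 2) + 8) = -48*(29 + 8) = -48*37 = -1776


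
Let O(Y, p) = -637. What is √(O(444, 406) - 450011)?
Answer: 6*I*√12518 ≈ 671.3*I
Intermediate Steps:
√(O(444, 406) - 450011) = √(-637 - 450011) = √(-450648) = 6*I*√12518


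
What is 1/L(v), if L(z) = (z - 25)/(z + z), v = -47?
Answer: 47/36 ≈ 1.3056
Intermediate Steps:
L(z) = (-25 + z)/(2*z) (L(z) = (-25 + z)/((2*z)) = (-25 + z)*(1/(2*z)) = (-25 + z)/(2*z))
1/L(v) = 1/((1/2)*(-25 - 47)/(-47)) = 1/((1/2)*(-1/47)*(-72)) = 1/(36/47) = 47/36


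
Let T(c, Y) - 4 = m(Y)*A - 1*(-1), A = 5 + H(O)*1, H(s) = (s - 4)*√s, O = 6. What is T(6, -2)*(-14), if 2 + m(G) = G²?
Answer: -210 - 56*√6 ≈ -347.17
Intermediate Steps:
m(G) = -2 + G²
H(s) = √s*(-4 + s) (H(s) = (-4 + s)*√s = √s*(-4 + s))
A = 5 + 2*√6 (A = 5 + (√6*(-4 + 6))*1 = 5 + (√6*2)*1 = 5 + (2*√6)*1 = 5 + 2*√6 ≈ 9.8990)
T(c, Y) = 5 + (-2 + Y²)*(5 + 2*√6) (T(c, Y) = 4 + ((-2 + Y²)*(5 + 2*√6) - 1*(-1)) = 4 + ((-2 + Y²)*(5 + 2*√6) + 1) = 4 + (1 + (-2 + Y²)*(5 + 2*√6)) = 5 + (-2 + Y²)*(5 + 2*√6))
T(6, -2)*(-14) = (5 + (-2 + (-2)²)*(5 + 2*√6))*(-14) = (5 + (-2 + 4)*(5 + 2*√6))*(-14) = (5 + 2*(5 + 2*√6))*(-14) = (5 + (10 + 4*√6))*(-14) = (15 + 4*√6)*(-14) = -210 - 56*√6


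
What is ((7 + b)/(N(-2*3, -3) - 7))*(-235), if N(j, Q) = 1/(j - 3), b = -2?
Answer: 10575/64 ≈ 165.23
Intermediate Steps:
N(j, Q) = 1/(-3 + j)
((7 + b)/(N(-2*3, -3) - 7))*(-235) = ((7 - 2)/(1/(-3 - 2*3) - 7))*(-235) = (5/(1/(-3 - 6) - 7))*(-235) = (5/(1/(-9) - 7))*(-235) = (5/(-1/9 - 7))*(-235) = (5/(-64/9))*(-235) = (5*(-9/64))*(-235) = -45/64*(-235) = 10575/64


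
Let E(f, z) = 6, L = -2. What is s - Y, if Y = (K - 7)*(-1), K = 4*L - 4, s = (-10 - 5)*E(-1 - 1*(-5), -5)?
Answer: -109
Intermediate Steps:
s = -90 (s = (-10 - 5)*6 = -15*6 = -90)
K = -12 (K = 4*(-2) - 4 = -8 - 4 = -12)
Y = 19 (Y = (-12 - 7)*(-1) = -19*(-1) = 19)
s - Y = -90 - 1*19 = -90 - 19 = -109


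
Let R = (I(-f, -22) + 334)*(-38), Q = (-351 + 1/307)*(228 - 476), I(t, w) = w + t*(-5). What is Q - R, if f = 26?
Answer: 31879860/307 ≈ 1.0384e+5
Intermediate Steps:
I(t, w) = w - 5*t
Q = 26723488/307 (Q = (-351 + 1/307)*(-248) = -107756/307*(-248) = 26723488/307 ≈ 87047.)
R = -16796 (R = ((-22 - (-5)*26) + 334)*(-38) = ((-22 - 5*(-26)) + 334)*(-38) = ((-22 + 130) + 334)*(-38) = (108 + 334)*(-38) = 442*(-38) = -16796)
Q - R = 26723488/307 - 1*(-16796) = 26723488/307 + 16796 = 31879860/307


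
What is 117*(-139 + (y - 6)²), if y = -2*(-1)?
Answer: -14391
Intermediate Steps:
y = 2
117*(-139 + (y - 6)²) = 117*(-139 + (2 - 6)²) = 117*(-139 + (-4)²) = 117*(-139 + 16) = 117*(-123) = -14391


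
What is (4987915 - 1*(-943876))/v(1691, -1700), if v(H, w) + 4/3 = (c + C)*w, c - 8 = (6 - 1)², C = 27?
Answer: -17795373/306004 ≈ -58.154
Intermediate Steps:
c = 33 (c = 8 + (6 - 1)² = 8 + 5² = 8 + 25 = 33)
v(H, w) = -4/3 + 60*w (v(H, w) = -4/3 + (33 + 27)*w = -4/3 + 60*w)
(4987915 - 1*(-943876))/v(1691, -1700) = (4987915 - 1*(-943876))/(-4/3 + 60*(-1700)) = (4987915 + 943876)/(-4/3 - 102000) = 5931791/(-306004/3) = 5931791*(-3/306004) = -17795373/306004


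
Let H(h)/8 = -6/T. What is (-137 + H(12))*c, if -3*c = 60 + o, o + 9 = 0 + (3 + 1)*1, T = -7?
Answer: 50105/21 ≈ 2386.0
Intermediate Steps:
o = -5 (o = -9 + (0 + (3 + 1)*1) = -9 + (0 + 4*1) = -9 + (0 + 4) = -9 + 4 = -5)
H(h) = 48/7 (H(h) = 8*(-6/(-7)) = 8*(-6*(-1/7)) = 8*(6/7) = 48/7)
c = -55/3 (c = -(60 - 5)/3 = -1/3*55 = -55/3 ≈ -18.333)
(-137 + H(12))*c = (-137 + 48/7)*(-55/3) = -911/7*(-55/3) = 50105/21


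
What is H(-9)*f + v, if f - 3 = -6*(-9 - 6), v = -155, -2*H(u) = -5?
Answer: 155/2 ≈ 77.500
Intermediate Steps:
H(u) = 5/2 (H(u) = -½*(-5) = 5/2)
f = 93 (f = 3 - 6*(-9 - 6) = 3 - 6*(-15) = 3 + 90 = 93)
H(-9)*f + v = (5/2)*93 - 155 = 465/2 - 155 = 155/2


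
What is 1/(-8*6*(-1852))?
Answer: 1/88896 ≈ 1.1249e-5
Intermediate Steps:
1/(-8*6*(-1852)) = 1/(-48*(-1852)) = 1/88896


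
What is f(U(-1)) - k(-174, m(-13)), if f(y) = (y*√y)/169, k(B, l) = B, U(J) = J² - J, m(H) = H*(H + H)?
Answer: 174 + 2*√2/169 ≈ 174.02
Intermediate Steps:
m(H) = 2*H² (m(H) = H*(2*H) = 2*H²)
f(y) = y^(3/2)/169 (f(y) = y^(3/2)*(1/169) = y^(3/2)/169)
f(U(-1)) - k(-174, m(-13)) = (-(-1 - 1))^(3/2)/169 - 1*(-174) = (-1*(-2))^(3/2)/169 + 174 = 2^(3/2)/169 + 174 = (2*√2)/169 + 174 = 2*√2/169 + 174 = 174 + 2*√2/169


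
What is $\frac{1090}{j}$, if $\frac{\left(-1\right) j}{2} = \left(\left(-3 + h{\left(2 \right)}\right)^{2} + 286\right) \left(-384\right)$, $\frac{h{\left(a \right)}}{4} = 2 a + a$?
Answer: $\frac{545}{279168} \approx 0.0019522$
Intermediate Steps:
$h{\left(a \right)} = 12 a$ ($h{\left(a \right)} = 4 \left(2 a + a\right) = 4 \cdot 3 a = 12 a$)
$j = 558336$ ($j = - 2 \left(\left(-3 + 12 \cdot 2\right)^{2} + 286\right) \left(-384\right) = - 2 \left(\left(-3 + 24\right)^{2} + 286\right) \left(-384\right) = - 2 \left(21^{2} + 286\right) \left(-384\right) = - 2 \left(441 + 286\right) \left(-384\right) = - 2 \cdot 727 \left(-384\right) = \left(-2\right) \left(-279168\right) = 558336$)
$\frac{1090}{j} = \frac{1090}{558336} = 1090 \cdot \frac{1}{558336} = \frac{545}{279168}$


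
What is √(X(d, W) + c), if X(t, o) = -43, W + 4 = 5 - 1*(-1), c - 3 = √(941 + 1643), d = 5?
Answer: √(-40 + 2*√646) ≈ 3.2914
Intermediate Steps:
c = 3 + 2*√646 (c = 3 + √(941 + 1643) = 3 + √2584 = 3 + 2*√646 ≈ 53.833)
W = 2 (W = -4 + (5 - 1*(-1)) = -4 + (5 + 1) = -4 + 6 = 2)
√(X(d, W) + c) = √(-43 + (3 + 2*√646)) = √(-40 + 2*√646)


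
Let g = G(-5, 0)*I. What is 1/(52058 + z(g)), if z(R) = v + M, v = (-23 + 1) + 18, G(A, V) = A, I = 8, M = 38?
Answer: 1/52092 ≈ 1.9197e-5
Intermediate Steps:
v = -4 (v = -22 + 18 = -4)
g = -40 (g = -5*8 = -40)
z(R) = 34 (z(R) = -4 + 38 = 34)
1/(52058 + z(g)) = 1/(52058 + 34) = 1/52092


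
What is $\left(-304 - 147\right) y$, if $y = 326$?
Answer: $-147026$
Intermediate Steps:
$\left(-304 - 147\right) y = \left(-304 - 147\right) 326 = \left(-451\right) 326 = -147026$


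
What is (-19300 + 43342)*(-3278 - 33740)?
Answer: -889986756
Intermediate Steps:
(-19300 + 43342)*(-3278 - 33740) = 24042*(-37018) = -889986756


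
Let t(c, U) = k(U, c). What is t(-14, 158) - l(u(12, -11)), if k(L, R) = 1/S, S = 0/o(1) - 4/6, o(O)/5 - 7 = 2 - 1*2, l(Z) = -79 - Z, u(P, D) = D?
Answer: 133/2 ≈ 66.500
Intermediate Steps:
o(O) = 35 (o(O) = 35 + 5*(2 - 1*2) = 35 + 5*(2 - 2) = 35 + 5*0 = 35 + 0 = 35)
S = -2/3 (S = 0/35 - 4/6 = 0*(1/35) - 4*1/6 = 0 - 2/3 = -2/3 ≈ -0.66667)
k(L, R) = -3/2 (k(L, R) = 1/(-2/3) = -3/2)
t(c, U) = -3/2
t(-14, 158) - l(u(12, -11)) = -3/2 - (-79 - 1*(-11)) = -3/2 - (-79 + 11) = -3/2 - 1*(-68) = -3/2 + 68 = 133/2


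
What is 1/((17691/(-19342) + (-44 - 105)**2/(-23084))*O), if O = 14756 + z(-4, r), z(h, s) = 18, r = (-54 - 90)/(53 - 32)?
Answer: -111622682/3094380268091 ≈ -3.6073e-5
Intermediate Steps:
r = -48/7 (r = -144/21 = -144*1/21 = -48/7 ≈ -6.8571)
O = 14774 (O = 14756 + 18 = 14774)
1/((17691/(-19342) + (-44 - 105)**2/(-23084))*O) = 1/((17691/(-19342) + (-44 - 105)**2/(-23084))*14774) = (1/14774)/(17691*(-1/19342) + (-149)**2*(-1/23084)) = (1/14774)/(-17691/19342 + 22201*(-1/23084)) = (1/14774)/(-17691/19342 - 22201/23084) = (1/14774)/(-418895393/223245364) = -223245364/418895393*1/14774 = -111622682/3094380268091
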